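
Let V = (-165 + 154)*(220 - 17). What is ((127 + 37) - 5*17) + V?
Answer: -2154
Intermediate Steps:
V = -2233 (V = -11*203 = -2233)
((127 + 37) - 5*17) + V = ((127 + 37) - 5*17) - 2233 = (164 - 85) - 2233 = 79 - 2233 = -2154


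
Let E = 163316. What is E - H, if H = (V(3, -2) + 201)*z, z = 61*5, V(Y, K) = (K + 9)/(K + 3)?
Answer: 99876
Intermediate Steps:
V(Y, K) = (9 + K)/(3 + K)
z = 305
H = 63440 (H = ((9 - 2)/(3 - 2) + 201)*305 = (7/1 + 201)*305 = (1*7 + 201)*305 = (7 + 201)*305 = 208*305 = 63440)
E - H = 163316 - 1*63440 = 163316 - 63440 = 99876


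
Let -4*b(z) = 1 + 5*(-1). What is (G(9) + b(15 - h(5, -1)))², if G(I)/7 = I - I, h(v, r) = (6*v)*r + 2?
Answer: 1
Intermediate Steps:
h(v, r) = 2 + 6*r*v (h(v, r) = 6*r*v + 2 = 2 + 6*r*v)
b(z) = 1 (b(z) = -(1 + 5*(-1))/4 = -(1 - 5)/4 = -¼*(-4) = 1)
G(I) = 0 (G(I) = 7*(I - I) = 7*0 = 0)
(G(9) + b(15 - h(5, -1)))² = (0 + 1)² = 1² = 1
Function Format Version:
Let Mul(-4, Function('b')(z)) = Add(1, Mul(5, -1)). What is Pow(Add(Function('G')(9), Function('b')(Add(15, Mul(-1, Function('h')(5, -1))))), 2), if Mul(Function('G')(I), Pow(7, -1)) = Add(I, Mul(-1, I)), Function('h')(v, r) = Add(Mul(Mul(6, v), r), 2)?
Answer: 1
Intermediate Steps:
Function('h')(v, r) = Add(2, Mul(6, r, v)) (Function('h')(v, r) = Add(Mul(6, r, v), 2) = Add(2, Mul(6, r, v)))
Function('b')(z) = 1 (Function('b')(z) = Mul(Rational(-1, 4), Add(1, Mul(5, -1))) = Mul(Rational(-1, 4), Add(1, -5)) = Mul(Rational(-1, 4), -4) = 1)
Function('G')(I) = 0 (Function('G')(I) = Mul(7, Add(I, Mul(-1, I))) = Mul(7, 0) = 0)
Pow(Add(Function('G')(9), Function('b')(Add(15, Mul(-1, Function('h')(5, -1))))), 2) = Pow(Add(0, 1), 2) = Pow(1, 2) = 1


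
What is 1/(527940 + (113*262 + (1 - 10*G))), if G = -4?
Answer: 1/557587 ≈ 1.7934e-6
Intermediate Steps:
1/(527940 + (113*262 + (1 - 10*G))) = 1/(527940 + (113*262 + (1 - 10*(-4)))) = 1/(527940 + (29606 + (1 + 40))) = 1/(527940 + (29606 + 41)) = 1/(527940 + 29647) = 1/557587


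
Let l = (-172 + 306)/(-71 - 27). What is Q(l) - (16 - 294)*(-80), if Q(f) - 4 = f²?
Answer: -53384147/2401 ≈ -22234.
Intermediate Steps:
l = -67/49 (l = 134/(-98) = 134*(-1/98) = -67/49 ≈ -1.3673)
Q(f) = 4 + f²
Q(l) - (16 - 294)*(-80) = (4 + (-67/49)²) - (16 - 294)*(-80) = (4 + 4489/2401) - (-278)*(-80) = 14093/2401 - 1*22240 = 14093/2401 - 22240 = -53384147/2401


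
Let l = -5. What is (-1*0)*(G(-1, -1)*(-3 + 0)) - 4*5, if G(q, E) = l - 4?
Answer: -20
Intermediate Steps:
G(q, E) = -9 (G(q, E) = -5 - 4 = -9)
(-1*0)*(G(-1, -1)*(-3 + 0)) - 4*5 = (-1*0)*(-9*(-3 + 0)) - 4*5 = 0*(-9*(-3)) - 20 = 0*27 - 20 = 0 - 20 = -20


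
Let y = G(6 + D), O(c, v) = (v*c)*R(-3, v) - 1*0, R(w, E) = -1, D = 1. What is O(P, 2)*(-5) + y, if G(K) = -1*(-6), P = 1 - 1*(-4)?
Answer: 56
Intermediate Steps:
P = 5 (P = 1 + 4 = 5)
G(K) = 6
O(c, v) = -c*v (O(c, v) = (v*c)*(-1) - 1*0 = (c*v)*(-1) + 0 = -c*v + 0 = -c*v)
y = 6
O(P, 2)*(-5) + y = -1*5*2*(-5) + 6 = -10*(-5) + 6 = 50 + 6 = 56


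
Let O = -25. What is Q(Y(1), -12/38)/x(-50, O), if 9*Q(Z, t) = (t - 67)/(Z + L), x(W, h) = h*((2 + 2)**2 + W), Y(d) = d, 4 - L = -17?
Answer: -1279/3197700 ≈ -0.00039998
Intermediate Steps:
L = 21 (L = 4 - 1*(-17) = 4 + 17 = 21)
x(W, h) = h*(16 + W) (x(W, h) = h*(4**2 + W) = h*(16 + W))
Q(Z, t) = (-67 + t)/(9*(21 + Z)) (Q(Z, t) = ((t - 67)/(Z + 21))/9 = ((-67 + t)/(21 + Z))/9 = (-67 + t)/(9*(21 + Z)))
Q(Y(1), -12/38)/x(-50, O) = ((-67 - 12/38)/(9*(21 + 1)))/((-25*(16 - 50))) = ((1/9)*(-67 - 12*1/38)/22)/((-25*(-34))) = ((1/9)*(1/22)*(-67 - 6/19))/850 = ((1/9)*(1/22)*(-1279/19))*(1/850) = -1279/3762*1/850 = -1279/3197700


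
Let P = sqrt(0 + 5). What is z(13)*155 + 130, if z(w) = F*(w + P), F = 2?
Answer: 4160 + 310*sqrt(5) ≈ 4853.2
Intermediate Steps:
P = sqrt(5) ≈ 2.2361
z(w) = 2*w + 2*sqrt(5) (z(w) = 2*(w + sqrt(5)) = 2*w + 2*sqrt(5))
z(13)*155 + 130 = (2*13 + 2*sqrt(5))*155 + 130 = (26 + 2*sqrt(5))*155 + 130 = (4030 + 310*sqrt(5)) + 130 = 4160 + 310*sqrt(5)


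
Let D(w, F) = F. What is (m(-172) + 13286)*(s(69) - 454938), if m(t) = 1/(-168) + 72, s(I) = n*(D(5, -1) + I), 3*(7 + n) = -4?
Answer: -1533326413751/252 ≈ -6.0846e+9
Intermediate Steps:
n = -25/3 (n = -7 + (⅓)*(-4) = -7 - 4/3 = -25/3 ≈ -8.3333)
s(I) = 25/3 - 25*I/3 (s(I) = -25*(-1 + I)/3 = 25/3 - 25*I/3)
m(t) = 12095/168 (m(t) = -1/168 + 72 = 12095/168)
(m(-172) + 13286)*(s(69) - 454938) = (12095/168 + 13286)*((25/3 - 25/3*69) - 454938) = 2244143*((25/3 - 575) - 454938)/168 = 2244143*(-1700/3 - 454938)/168 = (2244143/168)*(-1366514/3) = -1533326413751/252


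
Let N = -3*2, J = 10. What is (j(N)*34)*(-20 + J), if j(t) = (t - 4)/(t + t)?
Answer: -850/3 ≈ -283.33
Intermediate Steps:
N = -6
j(t) = (-4 + t)/(2*t) (j(t) = (-4 + t)/((2*t)) = (-4 + t)*(1/(2*t)) = (-4 + t)/(2*t))
(j(N)*34)*(-20 + J) = (((1/2)*(-4 - 6)/(-6))*34)*(-20 + 10) = (((1/2)*(-1/6)*(-10))*34)*(-10) = ((5/6)*34)*(-10) = (85/3)*(-10) = -850/3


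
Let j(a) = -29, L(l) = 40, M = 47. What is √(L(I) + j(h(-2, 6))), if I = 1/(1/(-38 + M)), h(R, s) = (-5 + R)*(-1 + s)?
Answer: √11 ≈ 3.3166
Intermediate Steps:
h(R, s) = (-1 + s)*(-5 + R)
I = 9 (I = 1/(1/(-38 + 47)) = 1/(1/9) = 1/(⅑) = 9)
√(L(I) + j(h(-2, 6))) = √(40 - 29) = √11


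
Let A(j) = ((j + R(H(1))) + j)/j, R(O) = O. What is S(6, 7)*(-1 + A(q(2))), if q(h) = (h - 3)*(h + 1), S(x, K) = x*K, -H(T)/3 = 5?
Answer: 252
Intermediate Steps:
H(T) = -15 (H(T) = -3*5 = -15)
S(x, K) = K*x
q(h) = (1 + h)*(-3 + h) (q(h) = (-3 + h)*(1 + h) = (1 + h)*(-3 + h))
A(j) = (-15 + 2*j)/j (A(j) = ((j - 15) + j)/j = ((-15 + j) + j)/j = (-15 + 2*j)/j)
S(6, 7)*(-1 + A(q(2))) = (7*6)*(-1 + (2 - 15/(-3 + 2**2 - 2*2))) = 42*(-1 + (2 - 15/(-3 + 4 - 4))) = 42*(-1 + (2 - 15/(-3))) = 42*(-1 + (2 - 15*(-1/3))) = 42*(-1 + (2 + 5)) = 42*(-1 + 7) = 42*6 = 252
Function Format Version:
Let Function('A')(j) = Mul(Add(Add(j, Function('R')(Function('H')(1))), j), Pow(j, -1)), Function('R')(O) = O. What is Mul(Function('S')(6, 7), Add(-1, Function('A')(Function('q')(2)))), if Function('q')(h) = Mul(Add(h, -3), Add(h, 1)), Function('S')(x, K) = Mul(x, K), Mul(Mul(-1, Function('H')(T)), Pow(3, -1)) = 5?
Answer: 252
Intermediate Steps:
Function('H')(T) = -15 (Function('H')(T) = Mul(-3, 5) = -15)
Function('S')(x, K) = Mul(K, x)
Function('q')(h) = Mul(Add(1, h), Add(-3, h)) (Function('q')(h) = Mul(Add(-3, h), Add(1, h)) = Mul(Add(1, h), Add(-3, h)))
Function('A')(j) = Mul(Pow(j, -1), Add(-15, Mul(2, j))) (Function('A')(j) = Mul(Add(Add(j, -15), j), Pow(j, -1)) = Mul(Add(Add(-15, j), j), Pow(j, -1)) = Mul(Add(-15, Mul(2, j)), Pow(j, -1)) = Mul(Pow(j, -1), Add(-15, Mul(2, j))))
Mul(Function('S')(6, 7), Add(-1, Function('A')(Function('q')(2)))) = Mul(Mul(7, 6), Add(-1, Add(2, Mul(-15, Pow(Add(-3, Pow(2, 2), Mul(-2, 2)), -1))))) = Mul(42, Add(-1, Add(2, Mul(-15, Pow(Add(-3, 4, -4), -1))))) = Mul(42, Add(-1, Add(2, Mul(-15, Pow(-3, -1))))) = Mul(42, Add(-1, Add(2, Mul(-15, Rational(-1, 3))))) = Mul(42, Add(-1, Add(2, 5))) = Mul(42, Add(-1, 7)) = Mul(42, 6) = 252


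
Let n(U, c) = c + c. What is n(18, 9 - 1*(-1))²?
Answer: 400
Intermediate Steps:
n(U, c) = 2*c
n(18, 9 - 1*(-1))² = (2*(9 - 1*(-1)))² = (2*(9 + 1))² = (2*10)² = 20² = 400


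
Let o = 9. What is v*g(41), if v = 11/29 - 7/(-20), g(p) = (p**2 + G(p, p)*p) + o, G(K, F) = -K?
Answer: 3807/580 ≈ 6.5638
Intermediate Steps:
g(p) = 9 (g(p) = (p**2 + (-p)*p) + 9 = (p**2 - p**2) + 9 = 0 + 9 = 9)
v = 423/580 (v = 11*(1/29) - 7*(-1/20) = 11/29 + 7/20 = 423/580 ≈ 0.72931)
v*g(41) = (423/580)*9 = 3807/580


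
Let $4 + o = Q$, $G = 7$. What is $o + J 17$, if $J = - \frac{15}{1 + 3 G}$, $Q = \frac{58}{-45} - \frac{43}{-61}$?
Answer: $- \frac{976801}{60390} \approx -16.175$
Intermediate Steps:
$Q = - \frac{1603}{2745}$ ($Q = 58 \left(- \frac{1}{45}\right) - - \frac{43}{61} = - \frac{58}{45} + \frac{43}{61} = - \frac{1603}{2745} \approx -0.58397$)
$J = - \frac{15}{22}$ ($J = - \frac{15}{1 + 3 \cdot 7} = - \frac{15}{1 + 21} = - \frac{15}{22} \approx -0.68182$)
$o = - \frac{12583}{2745}$ ($o = -4 - \frac{1603}{2745} = - \frac{12583}{2745} \approx -4.584$)
$o + J 17 = - \frac{12583}{2745} - \frac{255}{22} = - \frac{976801}{60390}$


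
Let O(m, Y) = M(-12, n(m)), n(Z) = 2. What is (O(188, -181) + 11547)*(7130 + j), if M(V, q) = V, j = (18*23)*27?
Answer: 211182780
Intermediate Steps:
j = 11178 (j = 414*27 = 11178)
O(m, Y) = -12
(O(188, -181) + 11547)*(7130 + j) = (-12 + 11547)*(7130 + 11178) = 11535*18308 = 211182780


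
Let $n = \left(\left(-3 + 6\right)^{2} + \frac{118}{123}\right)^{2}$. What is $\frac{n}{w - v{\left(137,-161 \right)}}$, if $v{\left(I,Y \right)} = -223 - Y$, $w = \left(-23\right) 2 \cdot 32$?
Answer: $- \frac{300125}{4266378} \approx -0.070347$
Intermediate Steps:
$w = -1472$ ($w = \left(-46\right) 32 = -1472$)
$n = \frac{1500625}{15129}$ ($n = \left(3^{2} + 118 \cdot \frac{1}{123}\right)^{2} = \left(9 + \frac{118}{123}\right)^{2} = \left(\frac{1225}{123}\right)^{2} = \frac{1500625}{15129} \approx 99.189$)
$\frac{n}{w - v{\left(137,-161 \right)}} = \frac{1500625}{15129 \left(-1472 - \left(-223 - -161\right)\right)} = \frac{1500625}{15129 \left(-1472 - \left(-223 + 161\right)\right)} = \frac{1500625}{15129 \left(-1472 - -62\right)} = \frac{1500625}{15129 \left(-1472 + 62\right)} = \frac{1500625}{15129 \left(-1410\right)} = \frac{1500625}{15129} \left(- \frac{1}{1410}\right) = - \frac{300125}{4266378}$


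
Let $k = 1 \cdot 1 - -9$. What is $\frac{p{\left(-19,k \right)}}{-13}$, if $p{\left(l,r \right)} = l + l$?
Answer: $\frac{38}{13} \approx 2.9231$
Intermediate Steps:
$k = 10$ ($k = 1 + 9 = 10$)
$p{\left(l,r \right)} = 2 l$
$\frac{p{\left(-19,k \right)}}{-13} = \frac{2 \left(-19\right)}{-13} = \left(- \frac{1}{13}\right) \left(-38\right) = \frac{38}{13}$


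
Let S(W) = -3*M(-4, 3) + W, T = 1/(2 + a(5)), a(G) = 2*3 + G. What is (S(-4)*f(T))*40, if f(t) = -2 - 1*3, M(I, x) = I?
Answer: -1600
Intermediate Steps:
a(G) = 6 + G
T = 1/13 (T = 1/(2 + (6 + 5)) = 1/(2 + 11) = 1/13 ≈ 0.076923)
S(W) = 12 + W (S(W) = -3*(-4) + W = 12 + W)
f(t) = -5 (f(t) = -2 - 3 = -5)
(S(-4)*f(T))*40 = ((12 - 4)*(-5))*40 = (8*(-5))*40 = -40*40 = -1600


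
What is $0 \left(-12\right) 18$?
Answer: $0$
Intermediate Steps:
$0 \left(-12\right) 18 = 0 \cdot 18 = 0$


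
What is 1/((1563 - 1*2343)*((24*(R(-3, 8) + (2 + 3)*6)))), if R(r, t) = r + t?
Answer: -1/655200 ≈ -1.5263e-6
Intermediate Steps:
1/((1563 - 1*2343)*((24*(R(-3, 8) + (2 + 3)*6)))) = 1/((1563 - 1*2343)*((24*((-3 + 8) + (2 + 3)*6)))) = 1/((1563 - 2343)*((24*(5 + 5*6)))) = 1/((-780)*((24*(5 + 30)))) = -1/(780*(24*35)) = -1/780/840 = -1/780*1/840 = -1/655200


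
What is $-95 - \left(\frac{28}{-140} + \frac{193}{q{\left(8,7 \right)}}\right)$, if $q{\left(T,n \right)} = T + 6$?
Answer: $- \frac{7601}{70} \approx -108.59$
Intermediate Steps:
$q{\left(T,n \right)} = 6 + T$
$-95 - \left(\frac{28}{-140} + \frac{193}{q{\left(8,7 \right)}}\right) = -95 - \left(\frac{28}{-140} + \frac{193}{6 + 8}\right) = -95 - \left(28 \left(- \frac{1}{140}\right) + \frac{193}{14}\right) = -95 - \left(- \frac{1}{5} + 193 \cdot \frac{1}{14}\right) = -95 - \left(- \frac{1}{5} + \frac{193}{14}\right) = -95 - \frac{951}{70} = - \frac{7601}{70}$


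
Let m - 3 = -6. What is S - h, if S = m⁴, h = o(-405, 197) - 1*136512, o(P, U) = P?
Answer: 136998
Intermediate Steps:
m = -3 (m = 3 - 6 = -3)
h = -136917 (h = -405 - 1*136512 = -405 - 136512 = -136917)
S = 81 (S = (-3)⁴ = 81)
S - h = 81 - 1*(-136917) = 81 + 136917 = 136998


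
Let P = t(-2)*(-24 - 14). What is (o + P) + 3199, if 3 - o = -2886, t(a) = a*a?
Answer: 5936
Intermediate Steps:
t(a) = a**2
P = -152 (P = (-2)**2*(-24 - 14) = 4*(-38) = -152)
o = 2889 (o = 3 - 1*(-2886) = 3 + 2886 = 2889)
(o + P) + 3199 = (2889 - 152) + 3199 = 2737 + 3199 = 5936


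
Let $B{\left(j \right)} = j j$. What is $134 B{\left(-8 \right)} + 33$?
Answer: $8609$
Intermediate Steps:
$B{\left(j \right)} = j^{2}$
$134 B{\left(-8 \right)} + 33 = 134 \left(-8\right)^{2} + 33 = 134 \cdot 64 + 33 = 8576 + 33 = 8609$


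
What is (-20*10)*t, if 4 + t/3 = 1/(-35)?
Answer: 16920/7 ≈ 2417.1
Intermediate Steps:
t = -423/35 (t = -12 + 3/(-35) = -12 + 3*(-1/35) = -12 - 3/35 = -423/35 ≈ -12.086)
(-20*10)*t = -20*10*(-423/35) = -200*(-423/35) = 16920/7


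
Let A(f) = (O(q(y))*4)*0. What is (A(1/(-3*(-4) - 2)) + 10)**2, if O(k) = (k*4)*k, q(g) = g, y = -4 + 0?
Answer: 100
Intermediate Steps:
y = -4
O(k) = 4*k**2 (O(k) = (4*k)*k = 4*k**2)
A(f) = 0 (A(f) = ((4*(-4)**2)*4)*0 = ((4*16)*4)*0 = (64*4)*0 = 256*0 = 0)
(A(1/(-3*(-4) - 2)) + 10)**2 = (0 + 10)**2 = 10**2 = 100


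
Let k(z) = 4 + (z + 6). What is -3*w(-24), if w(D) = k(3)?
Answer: -39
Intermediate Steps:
k(z) = 10 + z (k(z) = 4 + (6 + z) = 10 + z)
w(D) = 13 (w(D) = 10 + 3 = 13)
-3*w(-24) = -3*13 = -39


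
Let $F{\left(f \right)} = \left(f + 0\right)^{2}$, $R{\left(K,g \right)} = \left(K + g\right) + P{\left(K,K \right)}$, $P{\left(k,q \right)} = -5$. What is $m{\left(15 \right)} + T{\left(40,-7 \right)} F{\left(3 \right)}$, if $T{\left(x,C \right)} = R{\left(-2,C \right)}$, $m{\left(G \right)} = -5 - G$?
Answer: $-146$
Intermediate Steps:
$R{\left(K,g \right)} = -5 + K + g$ ($R{\left(K,g \right)} = \left(K + g\right) - 5 = -5 + K + g$)
$T{\left(x,C \right)} = -7 + C$ ($T{\left(x,C \right)} = -5 - 2 + C = -7 + C$)
$F{\left(f \right)} = f^{2}$
$m{\left(15 \right)} + T{\left(40,-7 \right)} F{\left(3 \right)} = \left(-5 - 15\right) + \left(-7 - 7\right) 3^{2} = \left(-5 - 15\right) - 126 = -20 - 126 = -146$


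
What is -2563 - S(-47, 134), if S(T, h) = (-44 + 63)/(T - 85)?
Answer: -338297/132 ≈ -2562.9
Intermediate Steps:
S(T, h) = 19/(-85 + T)
-2563 - S(-47, 134) = -2563 - 19/(-85 - 47) = -2563 - 19/(-132) = -2563 - 19*(-1)/132 = -2563 - 1*(-19/132) = -2563 + 19/132 = -338297/132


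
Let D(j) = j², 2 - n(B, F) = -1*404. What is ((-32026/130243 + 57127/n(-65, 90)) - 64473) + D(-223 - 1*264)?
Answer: 1305622873039/7554094 ≈ 1.7284e+5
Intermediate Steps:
n(B, F) = 406 (n(B, F) = 2 - (-1)*404 = 2 - 1*(-404) = 2 + 404 = 406)
((-32026/130243 + 57127/n(-65, 90)) - 64473) + D(-223 - 1*264) = ((-32026/130243 + 57127/406) - 64473) + (-223 - 1*264)² = ((-32026*1/130243 + 57127*(1/406)) - 64473) + (-223 - 264)² = ((-32026/130243 + 8161/58) - 64473) + (-487)² = (1061055615/7554094 - 64473) + 237169 = -485974046847/7554094 + 237169 = 1305622873039/7554094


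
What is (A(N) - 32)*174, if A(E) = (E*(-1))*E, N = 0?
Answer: -5568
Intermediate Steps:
A(E) = -E**2 (A(E) = (-E)*E = -E**2)
(A(N) - 32)*174 = (-1*0**2 - 32)*174 = (-1*0 - 32)*174 = (0 - 32)*174 = -32*174 = -5568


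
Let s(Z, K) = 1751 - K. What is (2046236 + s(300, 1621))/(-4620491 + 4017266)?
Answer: -32482/9575 ≈ -3.3924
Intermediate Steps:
(2046236 + s(300, 1621))/(-4620491 + 4017266) = (2046236 + (1751 - 1*1621))/(-4620491 + 4017266) = (2046236 + (1751 - 1621))/(-603225) = (2046236 + 130)*(-1/603225) = 2046366*(-1/603225) = -32482/9575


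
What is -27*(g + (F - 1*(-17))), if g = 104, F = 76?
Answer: -5319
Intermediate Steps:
-27*(g + (F - 1*(-17))) = -27*(104 + (76 - 1*(-17))) = -27*(104 + (76 + 17)) = -27*(104 + 93) = -27*197 = -5319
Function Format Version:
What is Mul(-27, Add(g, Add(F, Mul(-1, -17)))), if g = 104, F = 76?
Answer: -5319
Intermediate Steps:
Mul(-27, Add(g, Add(F, Mul(-1, -17)))) = Mul(-27, Add(104, Add(76, Mul(-1, -17)))) = Mul(-27, Add(104, Add(76, 17))) = Mul(-27, Add(104, 93)) = Mul(-27, 197) = -5319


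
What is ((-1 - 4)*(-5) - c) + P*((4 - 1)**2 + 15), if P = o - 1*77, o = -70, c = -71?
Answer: -3432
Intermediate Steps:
P = -147 (P = -70 - 1*77 = -70 - 77 = -147)
((-1 - 4)*(-5) - c) + P*((4 - 1)**2 + 15) = ((-1 - 4)*(-5) - 1*(-71)) - 147*((4 - 1)**2 + 15) = (-5*(-5) + 71) - 147*(3**2 + 15) = (25 + 71) - 147*(9 + 15) = 96 - 147*24 = 96 - 3528 = -3432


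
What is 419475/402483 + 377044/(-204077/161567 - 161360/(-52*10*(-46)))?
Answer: -1221806862102238811/25953422776791 ≈ -47077.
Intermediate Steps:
419475/402483 + 377044/(-204077/161567 - 161360/(-52*10*(-46))) = 419475*(1/402483) + 377044/(-204077*1/161567 - 161360/((-520*(-46)))) = 139825/134161 + 377044/(-204077/161567 - 161360/23920) = 139825/134161 + 377044/(-204077/161567 - 161360*1/23920) = 139825/134161 + 377044/(-204077/161567 - 2017/299) = 139825/134161 + 377044/(-386899662/48308533) = 139825/134161 + 377044*(-48308533/386899662) = 139825/134161 - 9107221258226/193449831 = -1221806862102238811/25953422776791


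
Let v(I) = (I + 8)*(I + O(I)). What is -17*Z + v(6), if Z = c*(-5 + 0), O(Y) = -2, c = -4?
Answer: -284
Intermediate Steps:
v(I) = (-2 + I)*(8 + I) (v(I) = (I + 8)*(I - 2) = (8 + I)*(-2 + I) = (-2 + I)*(8 + I))
Z = 20 (Z = -4*(-5 + 0) = -4*(-5) = 20)
-17*Z + v(6) = -17*20 + (-16 + 6**2 + 6*6) = -340 + (-16 + 36 + 36) = -340 + 56 = -284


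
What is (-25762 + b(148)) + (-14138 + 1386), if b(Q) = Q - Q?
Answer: -38514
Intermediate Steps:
b(Q) = 0
(-25762 + b(148)) + (-14138 + 1386) = (-25762 + 0) + (-14138 + 1386) = -25762 - 12752 = -38514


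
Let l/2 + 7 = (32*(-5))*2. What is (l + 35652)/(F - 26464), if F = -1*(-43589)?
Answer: 34998/17125 ≈ 2.0437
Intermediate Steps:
l = -654 (l = -14 + 2*((32*(-5))*2) = -14 + 2*(-160*2) = -14 + 2*(-320) = -14 - 640 = -654)
F = 43589
(l + 35652)/(F - 26464) = (-654 + 35652)/(43589 - 26464) = 34998/17125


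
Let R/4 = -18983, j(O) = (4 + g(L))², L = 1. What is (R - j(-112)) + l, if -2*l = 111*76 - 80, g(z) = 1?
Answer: -80135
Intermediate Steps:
l = -4178 (l = -(111*76 - 80)/2 = -(8436 - 80)/2 = -½*8356 = -4178)
j(O) = 25 (j(O) = (4 + 1)² = 5² = 25)
R = -75932 (R = 4*(-18983) = -75932)
(R - j(-112)) + l = (-75932 - 1*25) - 4178 = (-75932 - 25) - 4178 = -75957 - 4178 = -80135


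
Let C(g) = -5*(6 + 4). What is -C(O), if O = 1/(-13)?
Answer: 50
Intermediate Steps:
O = -1/13 ≈ -0.076923
C(g) = -50 (C(g) = -5*10 = -50)
-C(O) = -1*(-50) = 50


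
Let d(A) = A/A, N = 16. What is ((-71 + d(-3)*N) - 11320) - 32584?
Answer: -43959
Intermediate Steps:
d(A) = 1
((-71 + d(-3)*N) - 11320) - 32584 = ((-71 + 1*16) - 11320) - 32584 = ((-71 + 16) - 11320) - 32584 = (-55 - 11320) - 32584 = -11375 - 32584 = -43959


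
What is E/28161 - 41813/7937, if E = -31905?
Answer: -158969542/24834873 ≈ -6.4011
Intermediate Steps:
E/28161 - 41813/7937 = -31905/28161 - 41813/7937 = -31905*1/28161 - 41813*1/7937 = -3545/3129 - 41813/7937 = -158969542/24834873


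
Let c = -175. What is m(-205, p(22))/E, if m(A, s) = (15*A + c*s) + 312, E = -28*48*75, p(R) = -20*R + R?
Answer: -70387/100800 ≈ -0.69828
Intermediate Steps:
p(R) = -19*R
E = -100800 (E = -1344*75 = -100800)
m(A, s) = 312 - 175*s + 15*A (m(A, s) = (15*A - 175*s) + 312 = (-175*s + 15*A) + 312 = 312 - 175*s + 15*A)
m(-205, p(22))/E = (312 - (-3325)*22 + 15*(-205))/(-100800) = (312 - 175*(-418) - 3075)*(-1/100800) = (312 + 73150 - 3075)*(-1/100800) = 70387*(-1/100800) = -70387/100800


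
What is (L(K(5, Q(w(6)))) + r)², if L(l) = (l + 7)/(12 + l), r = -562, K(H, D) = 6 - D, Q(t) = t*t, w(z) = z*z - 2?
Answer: 407571158569/1295044 ≈ 3.1472e+5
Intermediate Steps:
w(z) = -2 + z² (w(z) = z² - 2 = -2 + z²)
Q(t) = t²
L(l) = (7 + l)/(12 + l)
(L(K(5, Q(w(6)))) + r)² = ((7 + (6 - (-2 + 6²)²))/(12 + (6 - (-2 + 6²)²)) - 562)² = ((7 + (6 - (-2 + 36)²))/(12 + (6 - (-2 + 36)²)) - 562)² = ((7 + (6 - 1*34²))/(12 + (6 - 1*34²)) - 562)² = ((7 + (6 - 1*1156))/(12 + (6 - 1*1156)) - 562)² = ((7 + (6 - 1156))/(12 + (6 - 1156)) - 562)² = ((7 - 1150)/(12 - 1150) - 562)² = (-1143/(-1138) - 562)² = (-1/1138*(-1143) - 562)² = (1143/1138 - 562)² = (-638413/1138)² = 407571158569/1295044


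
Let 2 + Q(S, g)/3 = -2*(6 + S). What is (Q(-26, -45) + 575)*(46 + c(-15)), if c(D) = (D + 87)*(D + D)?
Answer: -1456546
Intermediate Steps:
Q(S, g) = -42 - 6*S (Q(S, g) = -6 + 3*(-2*(6 + S)) = -6 + 3*(-12 - 2*S) = -6 + (-36 - 6*S) = -42 - 6*S)
c(D) = 2*D*(87 + D) (c(D) = (87 + D)*(2*D) = 2*D*(87 + D))
(Q(-26, -45) + 575)*(46 + c(-15)) = ((-42 - 6*(-26)) + 575)*(46 + 2*(-15)*(87 - 15)) = ((-42 + 156) + 575)*(46 + 2*(-15)*72) = (114 + 575)*(46 - 2160) = 689*(-2114) = -1456546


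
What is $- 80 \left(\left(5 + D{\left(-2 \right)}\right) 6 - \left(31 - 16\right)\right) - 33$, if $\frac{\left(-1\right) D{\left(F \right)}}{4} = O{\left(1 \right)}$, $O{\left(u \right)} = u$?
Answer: $687$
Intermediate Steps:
$D{\left(F \right)} = -4$ ($D{\left(F \right)} = \left(-4\right) 1 = -4$)
$- 80 \left(\left(5 + D{\left(-2 \right)}\right) 6 - \left(31 - 16\right)\right) - 33 = - 80 \left(\left(5 - 4\right) 6 - \left(31 - 16\right)\right) - 33 = - 80 \left(1 \cdot 6 - 15\right) - 33 = - 80 \left(6 - 15\right) - 33 = \left(-80\right) \left(-9\right) - 33 = 720 - 33 = 687$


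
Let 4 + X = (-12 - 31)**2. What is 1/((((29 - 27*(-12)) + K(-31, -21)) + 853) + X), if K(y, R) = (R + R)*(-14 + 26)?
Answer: 1/2547 ≈ 0.00039262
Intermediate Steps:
K(y, R) = 24*R (K(y, R) = (2*R)*12 = 24*R)
X = 1845 (X = -4 + (-12 - 31)**2 = -4 + (-43)**2 = -4 + 1849 = 1845)
1/((((29 - 27*(-12)) + K(-31, -21)) + 853) + X) = 1/((((29 - 27*(-12)) + 24*(-21)) + 853) + 1845) = 1/((((29 + 324) - 504) + 853) + 1845) = 1/(((353 - 504) + 853) + 1845) = 1/((-151 + 853) + 1845) = 1/(702 + 1845) = 1/2547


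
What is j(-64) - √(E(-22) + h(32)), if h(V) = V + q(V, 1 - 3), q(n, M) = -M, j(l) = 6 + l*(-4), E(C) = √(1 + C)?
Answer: 262 - √(34 + I*√21) ≈ 256.16 - 0.39207*I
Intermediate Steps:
j(l) = 6 - 4*l
h(V) = 2 + V (h(V) = V - (1 - 3) = V - 1*(-2) = V + 2 = 2 + V)
j(-64) - √(E(-22) + h(32)) = (6 - 4*(-64)) - √(√(1 - 22) + (2 + 32)) = (6 + 256) - √(√(-21) + 34) = 262 - √(I*√21 + 34) = 262 - √(34 + I*√21)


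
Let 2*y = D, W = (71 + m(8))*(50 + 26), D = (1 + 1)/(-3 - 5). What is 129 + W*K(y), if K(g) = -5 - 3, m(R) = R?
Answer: -47903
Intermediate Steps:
D = -¼ (D = 2/(-8) = 2*(-⅛) = -¼ ≈ -0.25000)
W = 6004 (W = (71 + 8)*(50 + 26) = 79*76 = 6004)
y = -⅛ (y = (½)*(-¼) = -⅛ ≈ -0.12500)
K(g) = -8
129 + W*K(y) = 129 + 6004*(-8) = 129 - 48032 = -47903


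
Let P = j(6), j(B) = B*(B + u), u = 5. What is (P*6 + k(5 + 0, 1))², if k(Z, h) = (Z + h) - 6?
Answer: 156816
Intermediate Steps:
j(B) = B*(5 + B) (j(B) = B*(B + 5) = B*(5 + B))
P = 66 (P = 6*(5 + 6) = 6*11 = 66)
k(Z, h) = -6 + Z + h
(P*6 + k(5 + 0, 1))² = (66*6 + (-6 + (5 + 0) + 1))² = (396 + (-6 + 5 + 1))² = (396 + 0)² = 396² = 156816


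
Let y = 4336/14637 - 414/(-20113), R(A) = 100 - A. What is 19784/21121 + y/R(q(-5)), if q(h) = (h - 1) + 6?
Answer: 292199500524203/310894763635050 ≈ 0.93987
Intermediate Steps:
q(h) = 5 + h (q(h) = (-1 + h) + 6 = 5 + h)
y = 93269686/294393981 (y = 4336*(1/14637) - 414*(-1/20113) = 4336/14637 + 414/20113 = 93269686/294393981 ≈ 0.31682)
19784/21121 + y/R(q(-5)) = 19784/21121 + 93269686/(294393981*(100 - (5 - 5))) = 19784*(1/21121) + 93269686/(294393981*(100 - 1*0)) = 19784/21121 + 93269686/(294393981*(100 + 0)) = 19784/21121 + (93269686/294393981)/100 = 19784/21121 + (93269686/294393981)*(1/100) = 19784/21121 + 46634843/14719699050 = 292199500524203/310894763635050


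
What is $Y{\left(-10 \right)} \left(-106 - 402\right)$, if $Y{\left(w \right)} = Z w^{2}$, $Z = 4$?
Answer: $-203200$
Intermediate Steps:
$Y{\left(w \right)} = 4 w^{2}$
$Y{\left(-10 \right)} \left(-106 - 402\right) = 4 \left(-10\right)^{2} \left(-106 - 402\right) = 4 \cdot 100 \left(-508\right) = 400 \left(-508\right) = -203200$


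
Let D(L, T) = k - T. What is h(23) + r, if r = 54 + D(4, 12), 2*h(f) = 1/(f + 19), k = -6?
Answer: 3025/84 ≈ 36.012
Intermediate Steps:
D(L, T) = -6 - T
h(f) = 1/(2*(19 + f)) (h(f) = 1/(2*(f + 19)) = 1/(2*(19 + f)))
r = 36 (r = 54 + (-6 - 1*12) = 54 + (-6 - 12) = 54 - 18 = 36)
h(23) + r = 1/(2*(19 + 23)) + 36 = (½)/42 + 36 = (½)*(1/42) + 36 = 1/84 + 36 = 3025/84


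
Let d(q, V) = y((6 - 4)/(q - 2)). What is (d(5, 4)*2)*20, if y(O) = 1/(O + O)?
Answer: 30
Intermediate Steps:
y(O) = 1/(2*O)
d(q, V) = -½ + q/4 (d(q, V) = 1/(2*(((6 - 4)/(q - 2)))) = 1/(2*((2/(-2 + q)))) = (-1 + q/2)/2 = -½ + q/4)
(d(5, 4)*2)*20 = ((-½ + (¼)*5)*2)*20 = ((-½ + 5/4)*2)*20 = ((¾)*2)*20 = (3/2)*20 = 30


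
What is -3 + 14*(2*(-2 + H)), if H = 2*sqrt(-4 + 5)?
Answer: -3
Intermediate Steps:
H = 2 (H = 2*sqrt(1) = 2*1 = 2)
-3 + 14*(2*(-2 + H)) = -3 + 14*(2*(-2 + 2)) = -3 + 14*(2*0) = -3 + 14*0 = -3 + 0 = -3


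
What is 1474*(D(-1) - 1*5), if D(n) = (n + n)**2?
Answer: -1474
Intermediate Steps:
D(n) = 4*n**2 (D(n) = (2*n)**2 = 4*n**2)
1474*(D(-1) - 1*5) = 1474*(4*(-1)**2 - 1*5) = 1474*(4*1 - 5) = 1474*(4 - 5) = 1474*(-1) = -1474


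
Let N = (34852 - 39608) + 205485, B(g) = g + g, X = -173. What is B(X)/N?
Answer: -346/200729 ≈ -0.0017237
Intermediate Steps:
B(g) = 2*g
N = 200729 (N = -4756 + 205485 = 200729)
B(X)/N = (2*(-173))/200729 = -346*1/200729 = -346/200729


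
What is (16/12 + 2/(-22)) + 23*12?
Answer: 9149/33 ≈ 277.24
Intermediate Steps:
(16/12 + 2/(-22)) + 23*12 = (16*(1/12) + 2*(-1/22)) + 276 = (4/3 - 1/11) + 276 = 41/33 + 276 = 9149/33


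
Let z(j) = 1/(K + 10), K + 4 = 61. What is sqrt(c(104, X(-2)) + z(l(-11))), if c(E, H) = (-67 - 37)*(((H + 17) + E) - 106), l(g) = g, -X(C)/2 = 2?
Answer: I*sqrt(5135349)/67 ≈ 33.823*I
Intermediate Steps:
X(C) = -4 (X(C) = -2*2 = -4)
K = 57 (K = -4 + 61 = 57)
c(E, H) = 9256 - 104*E - 104*H (c(E, H) = -104*(((17 + H) + E) - 106) = -104*((17 + E + H) - 106) = -104*(-89 + E + H) = 9256 - 104*E - 104*H)
z(j) = 1/67 (z(j) = 1/(57 + 10) = 1/67)
sqrt(c(104, X(-2)) + z(l(-11))) = sqrt((9256 - 104*104 - 104*(-4)) + 1/67) = sqrt((9256 - 10816 + 416) + 1/67) = sqrt(-1144 + 1/67) = sqrt(-76647/67) = I*sqrt(5135349)/67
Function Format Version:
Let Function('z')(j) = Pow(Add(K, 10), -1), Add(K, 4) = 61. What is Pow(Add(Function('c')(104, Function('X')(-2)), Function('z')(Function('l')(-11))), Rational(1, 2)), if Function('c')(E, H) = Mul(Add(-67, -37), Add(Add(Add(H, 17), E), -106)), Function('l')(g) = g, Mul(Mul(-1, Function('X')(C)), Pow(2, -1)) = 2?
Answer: Mul(Rational(1, 67), I, Pow(5135349, Rational(1, 2))) ≈ Mul(33.823, I)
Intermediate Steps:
Function('X')(C) = -4 (Function('X')(C) = Mul(-2, 2) = -4)
K = 57 (K = Add(-4, 61) = 57)
Function('c')(E, H) = Add(9256, Mul(-104, E), Mul(-104, H)) (Function('c')(E, H) = Mul(-104, Add(Add(Add(17, H), E), -106)) = Mul(-104, Add(Add(17, E, H), -106)) = Mul(-104, Add(-89, E, H)) = Add(9256, Mul(-104, E), Mul(-104, H)))
Function('z')(j) = Rational(1, 67) (Function('z')(j) = Pow(Add(57, 10), -1) = Pow(67, -1) = Rational(1, 67))
Pow(Add(Function('c')(104, Function('X')(-2)), Function('z')(Function('l')(-11))), Rational(1, 2)) = Pow(Add(Add(9256, Mul(-104, 104), Mul(-104, -4)), Rational(1, 67)), Rational(1, 2)) = Pow(Add(Add(9256, -10816, 416), Rational(1, 67)), Rational(1, 2)) = Pow(Add(-1144, Rational(1, 67)), Rational(1, 2)) = Pow(Rational(-76647, 67), Rational(1, 2)) = Mul(Rational(1, 67), I, Pow(5135349, Rational(1, 2)))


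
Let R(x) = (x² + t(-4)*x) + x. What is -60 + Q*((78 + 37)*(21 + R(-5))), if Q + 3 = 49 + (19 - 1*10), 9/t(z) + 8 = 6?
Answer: 803155/2 ≈ 4.0158e+5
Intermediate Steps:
t(z) = -9/2 (t(z) = 9/(-8 + 6) = 9/(-2) = 9*(-½) = -9/2)
R(x) = x² - 7*x/2 (R(x) = (x² - 9*x/2) + x = x² - 7*x/2)
Q = 55 (Q = -3 + (49 + (19 - 1*10)) = -3 + (49 + (19 - 10)) = -3 + (49 + 9) = -3 + 58 = 55)
-60 + Q*((78 + 37)*(21 + R(-5))) = -60 + 55*((78 + 37)*(21 + (½)*(-5)*(-7 + 2*(-5)))) = -60 + 55*(115*(21 + (½)*(-5)*(-7 - 10))) = -60 + 55*(115*(21 + (½)*(-5)*(-17))) = -60 + 55*(115*(21 + 85/2)) = -60 + 55*(115*(127/2)) = -60 + 55*(14605/2) = -60 + 803275/2 = 803155/2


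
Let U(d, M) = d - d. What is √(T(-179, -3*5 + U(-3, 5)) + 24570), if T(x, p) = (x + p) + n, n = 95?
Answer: 3*√2719 ≈ 156.43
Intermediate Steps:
U(d, M) = 0
T(x, p) = 95 + p + x (T(x, p) = (x + p) + 95 = (p + x) + 95 = 95 + p + x)
√(T(-179, -3*5 + U(-3, 5)) + 24570) = √((95 + (-3*5 + 0) - 179) + 24570) = √((95 + (-15 + 0) - 179) + 24570) = √((95 - 15 - 179) + 24570) = √(-99 + 24570) = √24471 = 3*√2719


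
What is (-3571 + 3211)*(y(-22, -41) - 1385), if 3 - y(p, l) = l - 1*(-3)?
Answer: 483840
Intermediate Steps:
y(p, l) = -l (y(p, l) = 3 - (l - 1*(-3)) = 3 - (l + 3) = 3 - (3 + l) = 3 + (-3 - l) = -l)
(-3571 + 3211)*(y(-22, -41) - 1385) = (-3571 + 3211)*(-1*(-41) - 1385) = -360*(41 - 1385) = -360*(-1344) = 483840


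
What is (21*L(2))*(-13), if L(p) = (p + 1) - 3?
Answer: 0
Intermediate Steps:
L(p) = -2 + p (L(p) = (1 + p) - 3 = -2 + p)
(21*L(2))*(-13) = (21*(-2 + 2))*(-13) = (21*0)*(-13) = 0*(-13) = 0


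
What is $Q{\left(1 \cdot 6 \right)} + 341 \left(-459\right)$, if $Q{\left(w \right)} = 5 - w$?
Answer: $-156520$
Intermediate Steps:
$Q{\left(1 \cdot 6 \right)} + 341 \left(-459\right) = \left(5 - 1 \cdot 6\right) + 341 \left(-459\right) = \left(5 - 6\right) - 156519 = -1 - 156519 = -156520$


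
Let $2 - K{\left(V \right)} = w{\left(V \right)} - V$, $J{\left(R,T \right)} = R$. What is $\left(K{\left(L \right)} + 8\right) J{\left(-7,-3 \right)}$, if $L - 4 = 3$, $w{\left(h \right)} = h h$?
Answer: $224$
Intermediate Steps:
$w{\left(h \right)} = h^{2}$
$L = 7$ ($L = 4 + 3 = 7$)
$K{\left(V \right)} = 2 + V - V^{2}$ ($K{\left(V \right)} = 2 - \left(V^{2} - V\right) = 2 + V - V^{2}$)
$\left(K{\left(L \right)} + 8\right) J{\left(-7,-3 \right)} = \left(\left(2 + 7 - 7^{2}\right) + 8\right) \left(-7\right) = \left(\left(2 + 7 - 49\right) + 8\right) \left(-7\right) = \left(-40 + 8\right) \left(-7\right) = \left(-32\right) \left(-7\right) = 224$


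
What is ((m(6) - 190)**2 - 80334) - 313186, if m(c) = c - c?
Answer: -357420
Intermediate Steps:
m(c) = 0
((m(6) - 190)**2 - 80334) - 313186 = ((0 - 190)**2 - 80334) - 313186 = ((-190)**2 - 80334) - 313186 = (36100 - 80334) - 313186 = -44234 - 313186 = -357420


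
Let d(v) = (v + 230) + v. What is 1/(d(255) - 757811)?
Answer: -1/757071 ≈ -1.3209e-6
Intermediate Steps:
d(v) = 230 + 2*v (d(v) = (230 + v) + v = 230 + 2*v)
1/(d(255) - 757811) = 1/((230 + 2*255) - 757811) = 1/((230 + 510) - 757811) = 1/(740 - 757811) = 1/(-757071) = -1/757071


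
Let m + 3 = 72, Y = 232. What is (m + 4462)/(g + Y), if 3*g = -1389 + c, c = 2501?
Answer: 13593/1808 ≈ 7.5182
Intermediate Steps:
m = 69 (m = -3 + 72 = 69)
g = 1112/3 (g = (-1389 + 2501)/3 = (1/3)*1112 = 1112/3 ≈ 370.67)
(m + 4462)/(g + Y) = (69 + 4462)/(1112/3 + 232) = 4531/(1808/3) = 4531*(3/1808) = 13593/1808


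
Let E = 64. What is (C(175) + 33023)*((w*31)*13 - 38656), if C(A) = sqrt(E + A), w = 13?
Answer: -1103529591 - 33417*sqrt(239) ≈ -1.1040e+9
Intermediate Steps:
C(A) = sqrt(64 + A)
(C(175) + 33023)*((w*31)*13 - 38656) = (sqrt(64 + 175) + 33023)*((13*31)*13 - 38656) = (sqrt(239) + 33023)*(403*13 - 38656) = (33023 + sqrt(239))*(5239 - 38656) = (33023 + sqrt(239))*(-33417) = -1103529591 - 33417*sqrt(239)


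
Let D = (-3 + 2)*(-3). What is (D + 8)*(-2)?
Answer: -22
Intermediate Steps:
D = 3 (D = -1*(-3) = 3)
(D + 8)*(-2) = (3 + 8)*(-2) = 11*(-2) = -22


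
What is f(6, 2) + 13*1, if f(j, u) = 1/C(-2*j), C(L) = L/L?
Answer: 14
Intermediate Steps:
C(L) = 1
f(j, u) = 1 (f(j, u) = 1/1 = 1)
f(6, 2) + 13*1 = 1 + 13*1 = 1 + 13 = 14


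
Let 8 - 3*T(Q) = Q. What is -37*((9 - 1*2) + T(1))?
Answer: -1036/3 ≈ -345.33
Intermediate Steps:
T(Q) = 8/3 - Q/3
-37*((9 - 1*2) + T(1)) = -37*((9 - 1*2) + (8/3 - ⅓*1)) = -37*((9 - 2) + (8/3 - ⅓)) = -37*(7 + 7/3) = -37*28/3 = -1036/3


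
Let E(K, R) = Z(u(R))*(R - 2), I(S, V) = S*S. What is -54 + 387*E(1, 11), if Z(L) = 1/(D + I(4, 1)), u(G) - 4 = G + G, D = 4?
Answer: 2403/20 ≈ 120.15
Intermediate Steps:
I(S, V) = S²
u(G) = 4 + 2*G (u(G) = 4 + (G + G) = 4 + 2*G)
Z(L) = 1/20 (Z(L) = 1/(4 + 4²) = 1/(4 + 16) = 1/20)
E(K, R) = -⅒ + R/20 (E(K, R) = (R - 2)/20 = (-2 + R)/20 = -⅒ + R/20)
-54 + 387*E(1, 11) = -54 + 387*(-⅒ + (1/20)*11) = -54 + 387*(-⅒ + 11/20) = -54 + 387*(9/20) = -54 + 3483/20 = 2403/20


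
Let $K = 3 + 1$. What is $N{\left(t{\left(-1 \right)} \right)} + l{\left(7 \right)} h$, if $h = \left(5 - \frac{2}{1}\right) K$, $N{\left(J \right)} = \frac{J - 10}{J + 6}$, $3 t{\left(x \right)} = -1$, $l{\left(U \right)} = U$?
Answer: $\frac{1397}{17} \approx 82.177$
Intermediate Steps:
$K = 4$
$t{\left(x \right)} = - \frac{1}{3}$ ($t{\left(x \right)} = \frac{1}{3} \left(-1\right) = - \frac{1}{3}$)
$N{\left(J \right)} = \frac{-10 + J}{6 + J}$
$h = 12$ ($h = \left(5 - \frac{2}{1}\right) 4 = \left(5 - 2\right) 4 = 3 \cdot 4 = 12$)
$N{\left(t{\left(-1 \right)} \right)} + l{\left(7 \right)} h = \frac{-10 - \frac{1}{3}}{6 - \frac{1}{3}} + 7 \cdot 12 = \frac{1}{\frac{17}{3}} \left(- \frac{31}{3}\right) + 84 = \frac{3}{17} \left(- \frac{31}{3}\right) + 84 = - \frac{31}{17} + 84 = \frac{1397}{17}$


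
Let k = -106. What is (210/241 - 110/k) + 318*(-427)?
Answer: -1734370193/12773 ≈ -1.3578e+5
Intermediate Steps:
(210/241 - 110/k) + 318*(-427) = (210/241 - 110/(-106)) + 318*(-427) = (210*(1/241) - 110*(-1/106)) - 135786 = (210/241 + 55/53) - 135786 = 24385/12773 - 135786 = -1734370193/12773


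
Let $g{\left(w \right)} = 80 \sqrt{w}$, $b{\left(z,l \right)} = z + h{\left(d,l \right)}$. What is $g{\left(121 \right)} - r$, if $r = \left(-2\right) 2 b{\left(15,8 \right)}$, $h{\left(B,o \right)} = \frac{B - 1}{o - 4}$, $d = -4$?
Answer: $935$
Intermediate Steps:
$h{\left(B,o \right)} = \frac{-1 + B}{-4 + o}$
$b{\left(z,l \right)} = z - \frac{5}{-4 + l}$ ($b{\left(z,l \right)} = z + \frac{-1 - 4}{-4 + l} = z + \frac{1}{-4 + l} \left(-5\right) = z - \frac{5}{-4 + l}$)
$r = -55$ ($r = \left(-2\right) 2 \frac{-5 + 15 \left(-4 + 8\right)}{-4 + 8} = - 4 \frac{-5 + 15 \cdot 4}{4} = - 4 \frac{-5 + 60}{4} = - 4 \cdot \frac{1}{4} \cdot 55 = \left(-4\right) \frac{55}{4} = -55$)
$g{\left(121 \right)} - r = 80 \sqrt{121} - -55 = 80 \cdot 11 + 55 = 880 + 55 = 935$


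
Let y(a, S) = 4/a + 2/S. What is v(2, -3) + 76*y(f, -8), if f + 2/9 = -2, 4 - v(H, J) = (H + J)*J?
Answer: -774/5 ≈ -154.80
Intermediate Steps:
v(H, J) = 4 - J*(H + J) (v(H, J) = 4 - (H + J)*J = 4 - J*(H + J))
f = -20/9 (f = -2/9 - 2 = -20/9 ≈ -2.2222)
y(a, S) = 2/S + 4/a
v(2, -3) + 76*y(f, -8) = (4 - 1*(-3)² - 1*2*(-3)) + 76*(2/(-8) + 4/(-20/9)) = (4 - 1*9 + 6) + 76*(2*(-⅛) + 4*(-9/20)) = (4 - 9 + 6) + 76*(-¼ - 9/5) = 1 + 76*(-41/20) = 1 - 779/5 = -774/5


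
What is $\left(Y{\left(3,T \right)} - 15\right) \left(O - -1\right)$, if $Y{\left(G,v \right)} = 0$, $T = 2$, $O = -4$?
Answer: $45$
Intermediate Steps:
$\left(Y{\left(3,T \right)} - 15\right) \left(O - -1\right) = \left(0 - 15\right) \left(-4 - -1\right) = - 15 \left(-4 + 1\right) = \left(-15\right) \left(-3\right) = 45$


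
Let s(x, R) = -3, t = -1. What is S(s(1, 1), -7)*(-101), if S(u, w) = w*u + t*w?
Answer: -2828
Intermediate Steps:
S(u, w) = -w + u*w (S(u, w) = w*u - w = u*w - w = -w + u*w)
S(s(1, 1), -7)*(-101) = -7*(-1 - 3)*(-101) = -7*(-4)*(-101) = 28*(-101) = -2828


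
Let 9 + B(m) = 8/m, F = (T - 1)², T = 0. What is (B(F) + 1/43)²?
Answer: 1764/1849 ≈ 0.95403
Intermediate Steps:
F = 1 (F = (0 - 1)² = (-1)² = 1)
B(m) = -9 + 8/m
(B(F) + 1/43)² = ((-9 + 8/1) + 1/43)² = ((-9 + 8*1) + 1/43)² = ((-9 + 8) + 1/43)² = (-1 + 1/43)² = (-42/43)² = 1764/1849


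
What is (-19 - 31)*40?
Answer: -2000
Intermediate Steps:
(-19 - 31)*40 = -50*40 = -2000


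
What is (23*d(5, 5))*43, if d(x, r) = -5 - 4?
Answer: -8901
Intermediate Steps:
d(x, r) = -9
(23*d(5, 5))*43 = (23*(-9))*43 = -207*43 = -8901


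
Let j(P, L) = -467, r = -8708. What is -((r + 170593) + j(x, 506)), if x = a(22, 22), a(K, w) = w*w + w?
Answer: -161418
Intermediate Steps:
a(K, w) = w + w² (a(K, w) = w² + w = w + w²)
x = 506 (x = 22*(1 + 22) = 22*23 = 506)
-((r + 170593) + j(x, 506)) = -((-8708 + 170593) - 467) = -(161885 - 467) = -1*161418 = -161418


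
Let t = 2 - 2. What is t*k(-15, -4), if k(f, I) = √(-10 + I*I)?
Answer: 0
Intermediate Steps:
k(f, I) = √(-10 + I²)
t = 0
t*k(-15, -4) = 0*√(-10 + (-4)²) = 0*√(-10 + 16) = 0*√6 = 0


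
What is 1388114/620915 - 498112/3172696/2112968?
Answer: 145400709897767633/65038955580589705 ≈ 2.2356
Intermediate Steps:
1388114/620915 - 498112/3172696/2112968 = 1388114*(1/620915) - 498112*1/3172696*(1/2112968) = 1388114/620915 - 62264/396587*1/2112968 = 1388114/620915 - 7783/104746955027 = 145400709897767633/65038955580589705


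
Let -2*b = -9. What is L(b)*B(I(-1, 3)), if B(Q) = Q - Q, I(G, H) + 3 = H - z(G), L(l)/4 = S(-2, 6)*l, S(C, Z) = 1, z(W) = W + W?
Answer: 0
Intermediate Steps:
z(W) = 2*W
b = 9/2 (b = -½*(-9) = 9/2 ≈ 4.5000)
L(l) = 4*l (L(l) = 4*(1*l) = 4*l)
I(G, H) = -3 + H - 2*G (I(G, H) = -3 + (H - 2*G) = -3 + H - 2*G)
B(Q) = 0
L(b)*B(I(-1, 3)) = (4*(9/2))*0 = 18*0 = 0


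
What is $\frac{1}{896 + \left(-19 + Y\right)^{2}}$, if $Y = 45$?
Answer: $\frac{1}{1572} \approx 0.00063613$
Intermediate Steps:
$\frac{1}{896 + \left(-19 + Y\right)^{2}} = \frac{1}{896 + \left(-19 + 45\right)^{2}} = \frac{1}{896 + 26^{2}} = \frac{1}{896 + 676} = \frac{1}{1572}$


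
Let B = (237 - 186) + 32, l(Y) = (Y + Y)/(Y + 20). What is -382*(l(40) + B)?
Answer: -96646/3 ≈ -32215.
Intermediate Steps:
l(Y) = 2*Y/(20 + Y) (l(Y) = (2*Y)/(20 + Y) = 2*Y/(20 + Y))
B = 83 (B = 51 + 32 = 83)
-382*(l(40) + B) = -382*(2*40/(20 + 40) + 83) = -382*(2*40/60 + 83) = -382*(2*40*(1/60) + 83) = -382*(4/3 + 83) = -382*253/3 = -96646/3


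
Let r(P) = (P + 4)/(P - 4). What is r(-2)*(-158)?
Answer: 158/3 ≈ 52.667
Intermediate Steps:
r(P) = (4 + P)/(-4 + P)
r(-2)*(-158) = ((4 - 2)/(-4 - 2))*(-158) = (2/(-6))*(-158) = -⅙*2*(-158) = -⅓*(-158) = 158/3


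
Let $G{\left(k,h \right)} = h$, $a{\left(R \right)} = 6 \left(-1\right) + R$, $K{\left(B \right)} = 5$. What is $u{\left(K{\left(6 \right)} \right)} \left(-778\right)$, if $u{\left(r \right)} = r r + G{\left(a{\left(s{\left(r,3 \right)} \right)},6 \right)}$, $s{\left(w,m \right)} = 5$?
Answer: $-24118$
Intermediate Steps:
$a{\left(R \right)} = -6 + R$
$u{\left(r \right)} = 6 + r^{2}$ ($u{\left(r \right)} = r r + 6 = r^{2} + 6 = 6 + r^{2}$)
$u{\left(K{\left(6 \right)} \right)} \left(-778\right) = \left(6 + 5^{2}\right) \left(-778\right) = \left(6 + 25\right) \left(-778\right) = 31 \left(-778\right) = -24118$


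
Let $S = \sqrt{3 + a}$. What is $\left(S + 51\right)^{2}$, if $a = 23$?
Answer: $\left(51 + \sqrt{26}\right)^{2} \approx 3147.1$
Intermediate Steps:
$S = \sqrt{26}$ ($S = \sqrt{3 + 23} = \sqrt{26} \approx 5.099$)
$\left(S + 51\right)^{2} = \left(\sqrt{26} + 51\right)^{2} = \left(51 + \sqrt{26}\right)^{2}$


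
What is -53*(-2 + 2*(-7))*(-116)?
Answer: -98368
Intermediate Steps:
-53*(-2 + 2*(-7))*(-116) = -53*(-2 - 14)*(-116) = -53*(-16)*(-116) = 848*(-116) = -98368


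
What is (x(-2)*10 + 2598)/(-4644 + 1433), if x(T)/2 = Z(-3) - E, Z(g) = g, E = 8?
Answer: -2378/3211 ≈ -0.74058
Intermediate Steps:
x(T) = -22 (x(T) = 2*(-3 - 1*8) = 2*(-3 - 8) = 2*(-11) = -22)
(x(-2)*10 + 2598)/(-4644 + 1433) = (-22*10 + 2598)/(-4644 + 1433) = (-220 + 2598)/(-3211) = 2378*(-1/3211) = -2378/3211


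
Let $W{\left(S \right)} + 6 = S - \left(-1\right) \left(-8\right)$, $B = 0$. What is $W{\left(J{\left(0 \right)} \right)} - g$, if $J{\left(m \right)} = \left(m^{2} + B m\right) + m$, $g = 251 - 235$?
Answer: $-30$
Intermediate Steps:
$g = 16$
$J{\left(m \right)} = m + m^{2}$ ($J{\left(m \right)} = \left(m^{2} + 0 m\right) + m = \left(m^{2} + 0\right) + m = m^{2} + m = m + m^{2}$)
$W{\left(S \right)} = -14 + S$ ($W{\left(S \right)} = -6 + \left(S - \left(-1\right) \left(-8\right)\right) = -6 + \left(S - 8\right) = -6 + \left(-8 + S\right) = -14 + S$)
$W{\left(J{\left(0 \right)} \right)} - g = \left(-14 + 0 \left(1 + 0\right)\right) - 16 = \left(-14 + 0 \cdot 1\right) - 16 = \left(-14 + 0\right) - 16 = -14 - 16 = -30$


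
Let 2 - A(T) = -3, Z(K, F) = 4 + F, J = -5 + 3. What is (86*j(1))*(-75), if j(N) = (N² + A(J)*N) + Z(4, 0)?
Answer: -64500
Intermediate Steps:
J = -2
A(T) = 5 (A(T) = 2 - 1*(-3) = 2 + 3 = 5)
j(N) = 4 + N² + 5*N (j(N) = (N² + 5*N) + (4 + 0) = (N² + 5*N) + 4 = 4 + N² + 5*N)
(86*j(1))*(-75) = (86*(4 + 1² + 5*1))*(-75) = (86*(4 + 1 + 5))*(-75) = (86*10)*(-75) = 860*(-75) = -64500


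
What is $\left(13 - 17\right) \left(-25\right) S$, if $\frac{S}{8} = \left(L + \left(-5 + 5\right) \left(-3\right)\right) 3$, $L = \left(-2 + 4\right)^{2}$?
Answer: $9600$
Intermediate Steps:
$L = 4$ ($L = 2^{2} = 4$)
$S = 96$ ($S = 8 \left(4 + \left(-5 + 5\right) \left(-3\right)\right) 3 = 8 \left(4 + 0 \left(-3\right)\right) 3 = 8 \left(4 + 0\right) 3 = 8 \cdot 4 \cdot 3 = 8 \cdot 12 = 96$)
$\left(13 - 17\right) \left(-25\right) S = \left(13 - 17\right) \left(-25\right) 96 = \left(-4\right) \left(-25\right) 96 = 100 \cdot 96 = 9600$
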